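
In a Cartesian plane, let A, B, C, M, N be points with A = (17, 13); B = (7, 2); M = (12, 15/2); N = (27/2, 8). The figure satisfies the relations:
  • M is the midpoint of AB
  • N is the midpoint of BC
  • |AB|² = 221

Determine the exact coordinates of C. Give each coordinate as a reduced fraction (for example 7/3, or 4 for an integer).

1. C_x = 20  [C = 2·N−B = 2·(27/2, 8)−(7, 2)]
2. C_y = 14  [C = 2·N−B = 2·(27/2, 8)−(7, 2)]
   so C = (20, 14)

C = (20, 14)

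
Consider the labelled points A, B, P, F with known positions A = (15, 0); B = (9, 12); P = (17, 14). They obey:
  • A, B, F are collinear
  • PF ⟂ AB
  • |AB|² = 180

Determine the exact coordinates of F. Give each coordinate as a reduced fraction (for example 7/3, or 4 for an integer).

1. F_x = 49/5  [[A, B, F are collinear ⇒ -12x-6y+180=0] ∩ [PF ⟂ AB ⇒ -6x+12y-66=0]]
2. F_y = 52/5  [[A, B, F are collinear ⇒ -12x-6y+180=0] ∩ [PF ⟂ AB ⇒ -6x+12y-66=0]]
   so F = (49/5, 52/5)

F = (49/5, 52/5)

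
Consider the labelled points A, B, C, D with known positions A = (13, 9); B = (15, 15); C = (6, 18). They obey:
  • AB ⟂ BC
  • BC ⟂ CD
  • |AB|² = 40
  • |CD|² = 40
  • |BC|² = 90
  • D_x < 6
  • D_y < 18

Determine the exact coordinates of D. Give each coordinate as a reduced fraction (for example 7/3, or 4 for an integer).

1. D_x = 4  [[BC ⟂ CD ⇒ -9x+3y=0] ∩ [|D−(6, 18)|²=40]]
2. D_y = 12  [[BC ⟂ CD ⇒ -9x+3y=0] ∩ [|D−(6, 18)|²=40]]
   so D = (4, 12)

D = (4, 12)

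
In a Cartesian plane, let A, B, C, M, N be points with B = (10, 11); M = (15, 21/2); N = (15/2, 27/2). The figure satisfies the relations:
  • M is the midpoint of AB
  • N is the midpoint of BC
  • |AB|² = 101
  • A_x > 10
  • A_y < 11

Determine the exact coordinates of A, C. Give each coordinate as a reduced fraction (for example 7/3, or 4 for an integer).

A = (20, 10)
C = (5, 16)

1. A_x = 20  [A = 2·M−B = 2·(15, 21/2)−(10, 11)]
2. A_y = 10  [A = 2·M−B = 2·(15, 21/2)−(10, 11)]
   so A = (20, 10)
3. C_x = 5  [C = 2·N−B = 2·(15/2, 27/2)−(10, 11)]
4. C_y = 16  [C = 2·N−B = 2·(15/2, 27/2)−(10, 11)]
   so C = (5, 16)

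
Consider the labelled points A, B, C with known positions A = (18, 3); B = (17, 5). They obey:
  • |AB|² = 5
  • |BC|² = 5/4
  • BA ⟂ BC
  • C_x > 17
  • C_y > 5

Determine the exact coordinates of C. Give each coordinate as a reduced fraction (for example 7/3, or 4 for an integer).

C = (18, 11/2)

1. C_x = 18  [[BA ⟂ BC ⇒ 1x-2y-7=0] ∩ [|C−(17, 5)|²=5/4]]
2. C_y = 11/2  [[BA ⟂ BC ⇒ 1x-2y-7=0] ∩ [|C−(17, 5)|²=5/4]]
   so C = (18, 11/2)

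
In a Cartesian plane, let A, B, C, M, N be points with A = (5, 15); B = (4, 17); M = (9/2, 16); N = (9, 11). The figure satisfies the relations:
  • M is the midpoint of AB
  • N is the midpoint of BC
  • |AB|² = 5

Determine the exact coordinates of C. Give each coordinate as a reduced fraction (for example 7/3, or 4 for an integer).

C = (14, 5)

1. C_x = 14  [C = 2·N−B = 2·(9, 11)−(4, 17)]
2. C_y = 5  [C = 2·N−B = 2·(9, 11)−(4, 17)]
   so C = (14, 5)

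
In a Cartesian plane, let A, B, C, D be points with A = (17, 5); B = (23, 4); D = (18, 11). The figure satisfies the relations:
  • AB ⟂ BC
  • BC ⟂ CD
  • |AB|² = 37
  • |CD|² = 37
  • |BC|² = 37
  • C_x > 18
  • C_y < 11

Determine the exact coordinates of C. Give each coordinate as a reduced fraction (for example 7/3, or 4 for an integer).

C = (24, 10)

1. C_x = 24  [[AB ⟂ BC ⇒ 6x-1y-134=0] ∩ [|C−(18, 11)|²=37]]
2. C_y = 10  [[AB ⟂ BC ⇒ 6x-1y-134=0] ∩ [|C−(18, 11)|²=37]]
   so C = (24, 10)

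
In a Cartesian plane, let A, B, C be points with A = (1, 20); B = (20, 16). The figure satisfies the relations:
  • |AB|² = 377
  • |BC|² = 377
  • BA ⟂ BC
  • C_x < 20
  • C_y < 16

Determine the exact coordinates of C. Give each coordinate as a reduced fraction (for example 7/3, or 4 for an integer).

C = (16, -3)

1. C_x = 16  [[BA ⟂ BC ⇒ -19x+4y+316=0] ∩ [|C−(20, 16)|²=377]]
2. C_y = -3  [[BA ⟂ BC ⇒ -19x+4y+316=0] ∩ [|C−(20, 16)|²=377]]
   so C = (16, -3)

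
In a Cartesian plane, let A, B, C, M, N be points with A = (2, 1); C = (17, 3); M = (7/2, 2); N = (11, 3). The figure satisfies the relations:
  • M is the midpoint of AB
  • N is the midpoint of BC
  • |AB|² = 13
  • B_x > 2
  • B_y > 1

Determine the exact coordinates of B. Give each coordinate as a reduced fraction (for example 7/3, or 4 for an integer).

B = (5, 3)

1. B_x = 5  [B = 2·M−A = 2·(7/2, 2)−(2, 1)]
2. B_y = 3  [B = 2·M−A = 2·(7/2, 2)−(2, 1)]
   so B = (5, 3)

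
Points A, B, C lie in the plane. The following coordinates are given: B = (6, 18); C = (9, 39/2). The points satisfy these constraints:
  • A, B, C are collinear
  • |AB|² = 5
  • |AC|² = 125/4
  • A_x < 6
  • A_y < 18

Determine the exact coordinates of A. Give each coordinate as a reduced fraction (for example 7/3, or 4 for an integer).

1. A_x = 4  [[A, B, C are collinear ⇒ -3/2x+3y-45=0] ∩ [|A−(6, 18)|²=5]]
2. A_y = 17  [[A, B, C are collinear ⇒ -3/2x+3y-45=0] ∩ [|A−(6, 18)|²=5]]
   so A = (4, 17)

A = (4, 17)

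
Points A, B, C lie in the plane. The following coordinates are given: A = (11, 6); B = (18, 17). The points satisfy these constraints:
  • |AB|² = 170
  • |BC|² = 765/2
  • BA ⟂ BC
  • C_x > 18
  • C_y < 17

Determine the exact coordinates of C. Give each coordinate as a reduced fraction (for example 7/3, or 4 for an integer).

1. C_x = 69/2  [[BA ⟂ BC ⇒ -7x-11y+313=0] ∩ [|C−(18, 17)|²=765/2]]
2. C_y = 13/2  [[BA ⟂ BC ⇒ -7x-11y+313=0] ∩ [|C−(18, 17)|²=765/2]]
   so C = (69/2, 13/2)

C = (69/2, 13/2)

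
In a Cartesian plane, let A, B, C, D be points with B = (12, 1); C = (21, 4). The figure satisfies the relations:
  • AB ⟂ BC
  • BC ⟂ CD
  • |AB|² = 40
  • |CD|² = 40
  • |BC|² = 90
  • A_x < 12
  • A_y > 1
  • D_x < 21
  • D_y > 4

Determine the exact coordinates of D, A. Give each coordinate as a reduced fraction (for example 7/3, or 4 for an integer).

1. D_x = 19  [[BC ⟂ CD ⇒ 9x+3y-201=0] ∩ [|D−(21, 4)|²=40]]
2. D_y = 10  [[BC ⟂ CD ⇒ 9x+3y-201=0] ∩ [|D−(21, 4)|²=40]]
   so D = (19, 10)
3. A_x = 10  [[AB ⟂ BC ⇒ -9x-3y+111=0] ∩ [|A−(12, 1)|²=40]]
4. A_y = 7  [[AB ⟂ BC ⇒ -9x-3y+111=0] ∩ [|A−(12, 1)|²=40]]
   so A = (10, 7)

D = (19, 10)
A = (10, 7)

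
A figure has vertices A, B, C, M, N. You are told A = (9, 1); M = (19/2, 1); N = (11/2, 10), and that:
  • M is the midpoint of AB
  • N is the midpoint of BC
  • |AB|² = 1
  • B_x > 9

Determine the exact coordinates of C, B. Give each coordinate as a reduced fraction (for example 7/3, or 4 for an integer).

C = (1, 19)
B = (10, 1)

1. B_x = 10  [B = 2·M−A = 2·(19/2, 1)−(9, 1)]
2. B_y = 1  [B = 2·M−A = 2·(19/2, 1)−(9, 1)]
   so B = (10, 1)
3. C_x = 1  [C = 2·N−B = 2·(11/2, 10)−(10, 1)]
4. C_y = 19  [C = 2·N−B = 2·(11/2, 10)−(10, 1)]
   so C = (1, 19)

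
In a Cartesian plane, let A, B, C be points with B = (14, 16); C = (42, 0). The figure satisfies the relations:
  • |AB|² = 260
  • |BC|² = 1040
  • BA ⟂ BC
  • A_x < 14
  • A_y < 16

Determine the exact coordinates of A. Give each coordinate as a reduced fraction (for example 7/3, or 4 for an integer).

A = (6, 2)

1. A_x = 6  [[BA ⟂ BC ⇒ 28x-16y-136=0] ∩ [|A−(14, 16)|²=260]]
2. A_y = 2  [[BA ⟂ BC ⇒ 28x-16y-136=0] ∩ [|A−(14, 16)|²=260]]
   so A = (6, 2)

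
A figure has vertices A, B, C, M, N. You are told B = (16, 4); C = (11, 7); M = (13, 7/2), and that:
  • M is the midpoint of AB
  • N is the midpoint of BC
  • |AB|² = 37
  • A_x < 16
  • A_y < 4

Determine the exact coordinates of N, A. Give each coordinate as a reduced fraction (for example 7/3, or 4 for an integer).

1. A_x = 10  [A = 2·M−B = 2·(13, 7/2)−(16, 4)]
2. A_y = 3  [A = 2·M−B = 2·(13, 7/2)−(16, 4)]
   so A = (10, 3)
3. N_x = 27/2  [2·N = B+C = (16, 4)+(11, 7)]
4. N_y = 11/2  [2·N = B+C = (16, 4)+(11, 7)]
   so N = (27/2, 11/2)

N = (27/2, 11/2)
A = (10, 3)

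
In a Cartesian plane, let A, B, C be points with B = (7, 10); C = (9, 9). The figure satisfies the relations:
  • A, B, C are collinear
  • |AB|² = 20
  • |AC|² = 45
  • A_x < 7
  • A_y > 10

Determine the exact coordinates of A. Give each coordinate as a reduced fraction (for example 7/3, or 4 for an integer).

1. A_x = 3  [[A, B, C are collinear ⇒ 1x+2y-27=0] ∩ [|A−(7, 10)|²=20]]
2. A_y = 12  [[A, B, C are collinear ⇒ 1x+2y-27=0] ∩ [|A−(7, 10)|²=20]]
   so A = (3, 12)

A = (3, 12)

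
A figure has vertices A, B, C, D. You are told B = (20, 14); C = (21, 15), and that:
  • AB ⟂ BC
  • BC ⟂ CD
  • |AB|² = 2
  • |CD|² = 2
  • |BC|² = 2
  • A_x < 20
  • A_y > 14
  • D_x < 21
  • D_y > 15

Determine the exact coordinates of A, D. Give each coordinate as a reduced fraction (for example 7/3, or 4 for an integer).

1. A_x = 19  [[AB ⟂ BC ⇒ -1x-1y+34=0] ∩ [|A−(20, 14)|²=2]]
2. A_y = 15  [[AB ⟂ BC ⇒ -1x-1y+34=0] ∩ [|A−(20, 14)|²=2]]
   so A = (19, 15)
3. D_x = 20  [[BC ⟂ CD ⇒ 1x+1y-36=0] ∩ [|D−(21, 15)|²=2]]
4. D_y = 16  [[BC ⟂ CD ⇒ 1x+1y-36=0] ∩ [|D−(21, 15)|²=2]]
   so D = (20, 16)

A = (19, 15)
D = (20, 16)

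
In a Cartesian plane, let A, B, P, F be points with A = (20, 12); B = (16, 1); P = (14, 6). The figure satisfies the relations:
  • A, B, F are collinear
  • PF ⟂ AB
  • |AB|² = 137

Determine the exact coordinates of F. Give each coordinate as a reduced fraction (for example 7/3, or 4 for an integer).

1. F_x = 2380/137  [[A, B, F are collinear ⇒ 11x-4y-172=0] ∩ [PF ⟂ AB ⇒ -4x-11y+122=0]]
2. F_y = 654/137  [[A, B, F are collinear ⇒ 11x-4y-172=0] ∩ [PF ⟂ AB ⇒ -4x-11y+122=0]]
   so F = (2380/137, 654/137)

F = (2380/137, 654/137)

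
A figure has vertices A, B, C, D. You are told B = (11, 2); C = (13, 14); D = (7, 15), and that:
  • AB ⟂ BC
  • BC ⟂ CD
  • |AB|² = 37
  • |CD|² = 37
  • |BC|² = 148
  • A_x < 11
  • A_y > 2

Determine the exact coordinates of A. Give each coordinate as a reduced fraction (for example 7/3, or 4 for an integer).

1. A_x = 5  [[AB ⟂ BC ⇒ -2x-12y+46=0] ∩ [|A−(11, 2)|²=37]]
2. A_y = 3  [[AB ⟂ BC ⇒ -2x-12y+46=0] ∩ [|A−(11, 2)|²=37]]
   so A = (5, 3)

A = (5, 3)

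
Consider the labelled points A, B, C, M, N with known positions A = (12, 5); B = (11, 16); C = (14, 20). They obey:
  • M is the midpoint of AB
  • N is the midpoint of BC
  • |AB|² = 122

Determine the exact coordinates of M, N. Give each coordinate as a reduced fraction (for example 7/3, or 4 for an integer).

1. M_x = 23/2  [2·M = A+B = (12, 5)+(11, 16)]
2. M_y = 21/2  [2·M = A+B = (12, 5)+(11, 16)]
   so M = (23/2, 21/2)
3. N_x = 25/2  [2·N = B+C = (11, 16)+(14, 20)]
4. N_y = 18  [2·N = B+C = (11, 16)+(14, 20)]
   so N = (25/2, 18)

M = (23/2, 21/2)
N = (25/2, 18)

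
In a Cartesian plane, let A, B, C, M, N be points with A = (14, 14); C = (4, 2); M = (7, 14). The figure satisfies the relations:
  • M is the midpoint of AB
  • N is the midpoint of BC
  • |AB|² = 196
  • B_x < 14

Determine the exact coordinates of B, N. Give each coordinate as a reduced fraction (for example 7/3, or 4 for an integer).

1. B_x = 0  [B = 2·M−A = 2·(7, 14)−(14, 14)]
2. B_y = 14  [B = 2·M−A = 2·(7, 14)−(14, 14)]
   so B = (0, 14)
3. N_x = 2  [2·N = B+C = (0, 14)+(4, 2)]
4. N_y = 8  [2·N = B+C = (0, 14)+(4, 2)]
   so N = (2, 8)

B = (0, 14)
N = (2, 8)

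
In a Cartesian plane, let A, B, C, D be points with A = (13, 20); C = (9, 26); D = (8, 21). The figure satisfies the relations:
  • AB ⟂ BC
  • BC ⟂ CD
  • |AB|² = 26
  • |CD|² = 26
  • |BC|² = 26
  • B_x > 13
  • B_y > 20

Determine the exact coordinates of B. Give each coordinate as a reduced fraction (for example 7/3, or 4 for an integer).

1. B_x = 14  [[BC ⟂ CD ⇒ 1x+5y-139=0] ∩ [|B−(13, 20)|²=26]]
2. B_y = 25  [[BC ⟂ CD ⇒ 1x+5y-139=0] ∩ [|B−(13, 20)|²=26]]
   so B = (14, 25)

B = (14, 25)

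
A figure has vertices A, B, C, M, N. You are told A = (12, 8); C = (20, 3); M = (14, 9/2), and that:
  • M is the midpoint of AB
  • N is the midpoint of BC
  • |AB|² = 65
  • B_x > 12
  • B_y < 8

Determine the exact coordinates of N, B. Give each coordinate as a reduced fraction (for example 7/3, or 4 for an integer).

1. B_x = 16  [B = 2·M−A = 2·(14, 9/2)−(12, 8)]
2. B_y = 1  [B = 2·M−A = 2·(14, 9/2)−(12, 8)]
   so B = (16, 1)
3. N_x = 18  [2·N = B+C = (16, 1)+(20, 3)]
4. N_y = 2  [2·N = B+C = (16, 1)+(20, 3)]
   so N = (18, 2)

N = (18, 2)
B = (16, 1)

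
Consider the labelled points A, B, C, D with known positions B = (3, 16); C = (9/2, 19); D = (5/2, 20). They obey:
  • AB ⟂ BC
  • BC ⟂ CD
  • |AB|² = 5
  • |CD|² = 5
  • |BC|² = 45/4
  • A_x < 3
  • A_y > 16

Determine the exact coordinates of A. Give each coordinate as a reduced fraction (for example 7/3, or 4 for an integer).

A = (1, 17)

1. A_x = 1  [[AB ⟂ BC ⇒ -3/2x-3y+105/2=0] ∩ [|A−(3, 16)|²=5]]
2. A_y = 17  [[AB ⟂ BC ⇒ -3/2x-3y+105/2=0] ∩ [|A−(3, 16)|²=5]]
   so A = (1, 17)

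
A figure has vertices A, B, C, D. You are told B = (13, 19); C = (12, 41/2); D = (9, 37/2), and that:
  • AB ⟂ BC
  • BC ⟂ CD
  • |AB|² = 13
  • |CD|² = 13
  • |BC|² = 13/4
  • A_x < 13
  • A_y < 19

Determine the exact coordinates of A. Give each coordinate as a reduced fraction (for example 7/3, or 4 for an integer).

1. A_x = 10  [[AB ⟂ BC ⇒ 1x-3/2y+31/2=0] ∩ [|A−(13, 19)|²=13]]
2. A_y = 17  [[AB ⟂ BC ⇒ 1x-3/2y+31/2=0] ∩ [|A−(13, 19)|²=13]]
   so A = (10, 17)

A = (10, 17)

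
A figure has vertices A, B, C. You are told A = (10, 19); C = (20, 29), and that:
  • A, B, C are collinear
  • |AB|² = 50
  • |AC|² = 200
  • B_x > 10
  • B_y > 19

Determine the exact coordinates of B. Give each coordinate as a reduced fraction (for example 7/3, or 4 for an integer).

1. B_x = 15  [[A, B, C are collinear ⇒ 10x-10y+90=0] ∩ [|B−(10, 19)|²=50]]
2. B_y = 24  [[A, B, C are collinear ⇒ 10x-10y+90=0] ∩ [|B−(10, 19)|²=50]]
   so B = (15, 24)

B = (15, 24)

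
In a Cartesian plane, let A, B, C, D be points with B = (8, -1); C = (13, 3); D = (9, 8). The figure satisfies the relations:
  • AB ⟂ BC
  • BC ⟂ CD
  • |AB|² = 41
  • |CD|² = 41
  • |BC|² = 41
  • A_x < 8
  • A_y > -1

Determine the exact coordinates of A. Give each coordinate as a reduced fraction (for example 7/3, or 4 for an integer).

A = (4, 4)

1. A_x = 4  [[AB ⟂ BC ⇒ -5x-4y+36=0] ∩ [|A−(8, -1)|²=41]]
2. A_y = 4  [[AB ⟂ BC ⇒ -5x-4y+36=0] ∩ [|A−(8, -1)|²=41]]
   so A = (4, 4)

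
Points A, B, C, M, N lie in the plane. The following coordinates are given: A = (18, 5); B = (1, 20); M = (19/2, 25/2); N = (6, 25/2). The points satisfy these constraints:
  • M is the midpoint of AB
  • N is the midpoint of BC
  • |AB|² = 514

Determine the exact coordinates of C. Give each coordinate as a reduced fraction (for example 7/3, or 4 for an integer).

C = (11, 5)

1. C_x = 11  [C = 2·N−B = 2·(6, 25/2)−(1, 20)]
2. C_y = 5  [C = 2·N−B = 2·(6, 25/2)−(1, 20)]
   so C = (11, 5)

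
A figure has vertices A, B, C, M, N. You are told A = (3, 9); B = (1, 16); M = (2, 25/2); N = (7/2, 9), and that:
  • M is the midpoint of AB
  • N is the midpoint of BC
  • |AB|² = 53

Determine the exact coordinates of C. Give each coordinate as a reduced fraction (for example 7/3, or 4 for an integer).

C = (6, 2)

1. C_x = 6  [C = 2·N−B = 2·(7/2, 9)−(1, 16)]
2. C_y = 2  [C = 2·N−B = 2·(7/2, 9)−(1, 16)]
   so C = (6, 2)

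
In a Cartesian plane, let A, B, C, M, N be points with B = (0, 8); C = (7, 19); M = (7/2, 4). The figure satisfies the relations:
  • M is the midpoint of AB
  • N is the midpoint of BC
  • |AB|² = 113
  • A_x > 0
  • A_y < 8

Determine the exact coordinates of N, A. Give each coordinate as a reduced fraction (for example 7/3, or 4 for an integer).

N = (7/2, 27/2)
A = (7, 0)

1. A_x = 7  [A = 2·M−B = 2·(7/2, 4)−(0, 8)]
2. A_y = 0  [A = 2·M−B = 2·(7/2, 4)−(0, 8)]
   so A = (7, 0)
3. N_x = 7/2  [2·N = B+C = (0, 8)+(7, 19)]
4. N_y = 27/2  [2·N = B+C = (0, 8)+(7, 19)]
   so N = (7/2, 27/2)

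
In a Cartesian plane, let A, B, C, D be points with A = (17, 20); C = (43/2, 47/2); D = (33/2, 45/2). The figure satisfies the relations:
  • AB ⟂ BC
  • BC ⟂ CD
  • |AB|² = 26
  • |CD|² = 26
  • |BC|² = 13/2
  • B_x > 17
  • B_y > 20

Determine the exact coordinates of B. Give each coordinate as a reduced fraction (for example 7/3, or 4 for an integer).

B = (22, 21)

1. B_x = 22  [[BC ⟂ CD ⇒ 5x+1y-131=0] ∩ [|B−(17, 20)|²=26]]
2. B_y = 21  [[BC ⟂ CD ⇒ 5x+1y-131=0] ∩ [|B−(17, 20)|²=26]]
   so B = (22, 21)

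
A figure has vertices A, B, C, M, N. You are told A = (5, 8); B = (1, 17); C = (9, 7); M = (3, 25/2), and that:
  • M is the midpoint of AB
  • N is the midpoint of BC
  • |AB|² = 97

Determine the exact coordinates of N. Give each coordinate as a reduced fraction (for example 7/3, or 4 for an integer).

1. N_x = 5  [2·N = B+C = (1, 17)+(9, 7)]
2. N_y = 12  [2·N = B+C = (1, 17)+(9, 7)]
   so N = (5, 12)

N = (5, 12)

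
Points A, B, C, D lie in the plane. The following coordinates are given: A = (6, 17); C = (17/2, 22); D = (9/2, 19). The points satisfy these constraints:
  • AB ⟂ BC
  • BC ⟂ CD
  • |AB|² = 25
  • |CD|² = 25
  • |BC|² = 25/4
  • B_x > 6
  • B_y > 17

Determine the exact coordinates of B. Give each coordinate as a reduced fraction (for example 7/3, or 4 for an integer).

1. B_x = 10  [[BC ⟂ CD ⇒ 4x+3y-100=0] ∩ [|B−(6, 17)|²=25]]
2. B_y = 20  [[BC ⟂ CD ⇒ 4x+3y-100=0] ∩ [|B−(6, 17)|²=25]]
   so B = (10, 20)

B = (10, 20)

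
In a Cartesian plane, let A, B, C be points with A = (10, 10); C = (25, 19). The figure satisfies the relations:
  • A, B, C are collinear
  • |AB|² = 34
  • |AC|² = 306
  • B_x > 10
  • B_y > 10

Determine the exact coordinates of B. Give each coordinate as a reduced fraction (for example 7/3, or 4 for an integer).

B = (15, 13)

1. B_x = 15  [[A, B, C are collinear ⇒ 9x-15y+60=0] ∩ [|B−(10, 10)|²=34]]
2. B_y = 13  [[A, B, C are collinear ⇒ 9x-15y+60=0] ∩ [|B−(10, 10)|²=34]]
   so B = (15, 13)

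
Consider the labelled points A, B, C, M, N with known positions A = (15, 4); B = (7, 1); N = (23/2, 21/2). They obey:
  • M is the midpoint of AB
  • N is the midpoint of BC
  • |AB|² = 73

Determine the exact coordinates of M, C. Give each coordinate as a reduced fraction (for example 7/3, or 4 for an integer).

M = (11, 5/2)
C = (16, 20)

1. M_x = 11  [2·M = A+B = (15, 4)+(7, 1)]
2. M_y = 5/2  [2·M = A+B = (15, 4)+(7, 1)]
   so M = (11, 5/2)
3. C_x = 16  [C = 2·N−B = 2·(23/2, 21/2)−(7, 1)]
4. C_y = 20  [C = 2·N−B = 2·(23/2, 21/2)−(7, 1)]
   so C = (16, 20)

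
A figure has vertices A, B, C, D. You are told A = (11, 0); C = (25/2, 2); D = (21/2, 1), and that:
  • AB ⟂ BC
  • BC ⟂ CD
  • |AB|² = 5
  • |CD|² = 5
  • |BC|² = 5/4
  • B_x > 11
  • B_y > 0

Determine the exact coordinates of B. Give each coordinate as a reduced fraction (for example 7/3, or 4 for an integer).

1. B_x = 13  [[BC ⟂ CD ⇒ 2x+1y-27=0] ∩ [|B−(11, 0)|²=5]]
2. B_y = 1  [[BC ⟂ CD ⇒ 2x+1y-27=0] ∩ [|B−(11, 0)|²=5]]
   so B = (13, 1)

B = (13, 1)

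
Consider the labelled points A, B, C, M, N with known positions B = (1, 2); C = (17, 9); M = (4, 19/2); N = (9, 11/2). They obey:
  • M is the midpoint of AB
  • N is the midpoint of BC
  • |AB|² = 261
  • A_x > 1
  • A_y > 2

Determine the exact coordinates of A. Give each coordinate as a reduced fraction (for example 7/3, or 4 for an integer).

A = (7, 17)

1. A_x = 7  [A = 2·M−B = 2·(4, 19/2)−(1, 2)]
2. A_y = 17  [A = 2·M−B = 2·(4, 19/2)−(1, 2)]
   so A = (7, 17)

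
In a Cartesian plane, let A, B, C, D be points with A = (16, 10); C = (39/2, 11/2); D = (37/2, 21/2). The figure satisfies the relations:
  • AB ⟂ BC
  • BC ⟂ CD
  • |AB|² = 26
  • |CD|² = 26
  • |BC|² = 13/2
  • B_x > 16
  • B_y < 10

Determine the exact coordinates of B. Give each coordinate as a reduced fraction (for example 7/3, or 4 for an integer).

1. B_x = 17  [[BC ⟂ CD ⇒ 1x-5y+8=0] ∩ [|B−(16, 10)|²=26]]
2. B_y = 5  [[BC ⟂ CD ⇒ 1x-5y+8=0] ∩ [|B−(16, 10)|²=26]]
   so B = (17, 5)

B = (17, 5)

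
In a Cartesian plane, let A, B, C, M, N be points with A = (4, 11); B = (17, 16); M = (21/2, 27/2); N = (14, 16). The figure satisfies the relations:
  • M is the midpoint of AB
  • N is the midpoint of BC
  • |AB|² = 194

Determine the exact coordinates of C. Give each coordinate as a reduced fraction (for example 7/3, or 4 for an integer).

1. C_x = 11  [C = 2·N−B = 2·(14, 16)−(17, 16)]
2. C_y = 16  [C = 2·N−B = 2·(14, 16)−(17, 16)]
   so C = (11, 16)

C = (11, 16)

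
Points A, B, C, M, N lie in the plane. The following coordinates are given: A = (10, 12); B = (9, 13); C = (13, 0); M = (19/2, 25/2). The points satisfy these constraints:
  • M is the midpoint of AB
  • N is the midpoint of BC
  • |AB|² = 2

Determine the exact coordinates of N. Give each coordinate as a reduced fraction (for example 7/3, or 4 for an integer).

N = (11, 13/2)

1. N_x = 11  [2·N = B+C = (9, 13)+(13, 0)]
2. N_y = 13/2  [2·N = B+C = (9, 13)+(13, 0)]
   so N = (11, 13/2)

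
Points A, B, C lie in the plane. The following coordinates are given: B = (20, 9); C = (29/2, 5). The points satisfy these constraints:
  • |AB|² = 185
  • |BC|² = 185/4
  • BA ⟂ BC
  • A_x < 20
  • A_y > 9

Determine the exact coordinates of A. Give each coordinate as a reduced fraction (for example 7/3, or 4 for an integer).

A = (12, 20)

1. A_x = 12  [[BA ⟂ BC ⇒ -11/2x-4y+146=0] ∩ [|A−(20, 9)|²=185]]
2. A_y = 20  [[BA ⟂ BC ⇒ -11/2x-4y+146=0] ∩ [|A−(20, 9)|²=185]]
   so A = (12, 20)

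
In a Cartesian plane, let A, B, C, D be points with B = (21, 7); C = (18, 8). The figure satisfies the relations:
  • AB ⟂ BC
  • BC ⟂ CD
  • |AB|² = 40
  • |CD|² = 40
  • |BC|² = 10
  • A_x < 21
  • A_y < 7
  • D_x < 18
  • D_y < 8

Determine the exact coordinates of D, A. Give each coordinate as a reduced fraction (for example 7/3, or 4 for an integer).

1. D_x = 16  [[BC ⟂ CD ⇒ -3x+1y+46=0] ∩ [|D−(18, 8)|²=40]]
2. D_y = 2  [[BC ⟂ CD ⇒ -3x+1y+46=0] ∩ [|D−(18, 8)|²=40]]
   so D = (16, 2)
3. A_x = 19  [[AB ⟂ BC ⇒ 3x-1y-56=0] ∩ [|A−(21, 7)|²=40]]
4. A_y = 1  [[AB ⟂ BC ⇒ 3x-1y-56=0] ∩ [|A−(21, 7)|²=40]]
   so A = (19, 1)

D = (16, 2)
A = (19, 1)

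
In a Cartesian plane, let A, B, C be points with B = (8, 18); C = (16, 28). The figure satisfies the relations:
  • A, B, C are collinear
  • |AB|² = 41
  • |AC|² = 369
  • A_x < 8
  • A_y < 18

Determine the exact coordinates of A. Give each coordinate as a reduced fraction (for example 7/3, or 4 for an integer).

A = (4, 13)

1. A_x = 4  [[A, B, C are collinear ⇒ -10x+8y-64=0] ∩ [|A−(8, 18)|²=41]]
2. A_y = 13  [[A, B, C are collinear ⇒ -10x+8y-64=0] ∩ [|A−(8, 18)|²=41]]
   so A = (4, 13)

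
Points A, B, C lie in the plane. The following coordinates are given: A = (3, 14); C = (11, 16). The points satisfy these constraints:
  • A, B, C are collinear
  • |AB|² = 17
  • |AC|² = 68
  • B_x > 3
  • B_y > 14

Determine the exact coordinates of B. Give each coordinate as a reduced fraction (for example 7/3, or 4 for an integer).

1. B_x = 7  [[A, B, C are collinear ⇒ 2x-8y+106=0] ∩ [|B−(3, 14)|²=17]]
2. B_y = 15  [[A, B, C are collinear ⇒ 2x-8y+106=0] ∩ [|B−(3, 14)|²=17]]
   so B = (7, 15)

B = (7, 15)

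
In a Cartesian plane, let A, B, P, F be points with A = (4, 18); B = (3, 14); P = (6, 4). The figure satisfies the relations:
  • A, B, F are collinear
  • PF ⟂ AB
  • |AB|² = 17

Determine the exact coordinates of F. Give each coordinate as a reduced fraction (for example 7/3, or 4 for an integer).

F = (14/17, 90/17)

1. F_x = 14/17  [[A, B, F are collinear ⇒ 4x-1y+2=0] ∩ [PF ⟂ AB ⇒ -1x-4y+22=0]]
2. F_y = 90/17  [[A, B, F are collinear ⇒ 4x-1y+2=0] ∩ [PF ⟂ AB ⇒ -1x-4y+22=0]]
   so F = (14/17, 90/17)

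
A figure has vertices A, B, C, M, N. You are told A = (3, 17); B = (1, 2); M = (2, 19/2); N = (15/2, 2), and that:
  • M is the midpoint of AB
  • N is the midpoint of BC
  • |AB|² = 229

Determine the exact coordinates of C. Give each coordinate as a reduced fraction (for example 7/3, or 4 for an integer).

1. C_x = 14  [C = 2·N−B = 2·(15/2, 2)−(1, 2)]
2. C_y = 2  [C = 2·N−B = 2·(15/2, 2)−(1, 2)]
   so C = (14, 2)

C = (14, 2)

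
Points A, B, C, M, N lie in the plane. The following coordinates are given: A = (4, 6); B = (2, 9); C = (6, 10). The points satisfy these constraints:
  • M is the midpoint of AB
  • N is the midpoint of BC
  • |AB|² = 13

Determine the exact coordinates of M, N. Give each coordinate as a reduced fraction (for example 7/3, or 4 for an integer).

1. M_x = 3  [2·M = A+B = (4, 6)+(2, 9)]
2. M_y = 15/2  [2·M = A+B = (4, 6)+(2, 9)]
   so M = (3, 15/2)
3. N_x = 4  [2·N = B+C = (2, 9)+(6, 10)]
4. N_y = 19/2  [2·N = B+C = (2, 9)+(6, 10)]
   so N = (4, 19/2)

M = (3, 15/2)
N = (4, 19/2)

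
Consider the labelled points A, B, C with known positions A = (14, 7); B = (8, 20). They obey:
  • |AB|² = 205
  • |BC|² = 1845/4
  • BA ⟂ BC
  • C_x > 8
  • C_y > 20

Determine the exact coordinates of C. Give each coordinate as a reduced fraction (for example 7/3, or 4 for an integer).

1. C_x = 55/2  [[BA ⟂ BC ⇒ 6x-13y+212=0] ∩ [|C−(8, 20)|²=1845/4]]
2. C_y = 29  [[BA ⟂ BC ⇒ 6x-13y+212=0] ∩ [|C−(8, 20)|²=1845/4]]
   so C = (55/2, 29)

C = (55/2, 29)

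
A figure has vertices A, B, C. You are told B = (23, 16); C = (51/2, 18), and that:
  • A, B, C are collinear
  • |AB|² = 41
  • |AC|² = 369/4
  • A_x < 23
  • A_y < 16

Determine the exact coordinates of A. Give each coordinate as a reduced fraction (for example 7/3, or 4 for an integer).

A = (18, 12)

1. A_x = 18  [[A, B, C are collinear ⇒ -2x+5/2y+6=0] ∩ [|A−(23, 16)|²=41]]
2. A_y = 12  [[A, B, C are collinear ⇒ -2x+5/2y+6=0] ∩ [|A−(23, 16)|²=41]]
   so A = (18, 12)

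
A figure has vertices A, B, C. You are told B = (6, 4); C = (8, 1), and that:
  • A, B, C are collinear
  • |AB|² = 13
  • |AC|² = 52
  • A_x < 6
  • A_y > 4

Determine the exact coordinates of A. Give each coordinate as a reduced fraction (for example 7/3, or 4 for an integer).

A = (4, 7)

1. A_x = 4  [[A, B, C are collinear ⇒ 3x+2y-26=0] ∩ [|A−(6, 4)|²=13]]
2. A_y = 7  [[A, B, C are collinear ⇒ 3x+2y-26=0] ∩ [|A−(6, 4)|²=13]]
   so A = (4, 7)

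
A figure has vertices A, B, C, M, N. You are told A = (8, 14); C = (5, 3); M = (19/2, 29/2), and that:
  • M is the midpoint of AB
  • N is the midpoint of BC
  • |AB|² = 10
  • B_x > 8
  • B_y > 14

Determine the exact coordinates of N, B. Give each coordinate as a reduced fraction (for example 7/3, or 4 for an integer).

1. B_x = 11  [B = 2·M−A = 2·(19/2, 29/2)−(8, 14)]
2. B_y = 15  [B = 2·M−A = 2·(19/2, 29/2)−(8, 14)]
   so B = (11, 15)
3. N_x = 8  [2·N = B+C = (11, 15)+(5, 3)]
4. N_y = 9  [2·N = B+C = (11, 15)+(5, 3)]
   so N = (8, 9)

N = (8, 9)
B = (11, 15)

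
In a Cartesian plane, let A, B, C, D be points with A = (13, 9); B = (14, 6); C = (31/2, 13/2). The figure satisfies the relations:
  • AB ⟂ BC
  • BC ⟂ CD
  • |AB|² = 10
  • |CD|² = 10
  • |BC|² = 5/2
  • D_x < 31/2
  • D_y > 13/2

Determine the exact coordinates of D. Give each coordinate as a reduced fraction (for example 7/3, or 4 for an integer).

D = (29/2, 19/2)

1. D_x = 29/2  [[BC ⟂ CD ⇒ 3/2x+1/2y-53/2=0] ∩ [|D−(31/2, 13/2)|²=10]]
2. D_y = 19/2  [[BC ⟂ CD ⇒ 3/2x+1/2y-53/2=0] ∩ [|D−(31/2, 13/2)|²=10]]
   so D = (29/2, 19/2)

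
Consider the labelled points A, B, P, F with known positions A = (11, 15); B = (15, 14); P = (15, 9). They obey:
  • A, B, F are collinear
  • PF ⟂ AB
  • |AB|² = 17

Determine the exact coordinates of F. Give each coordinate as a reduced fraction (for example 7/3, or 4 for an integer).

1. F_x = 275/17  [[A, B, F are collinear ⇒ 1x+4y-71=0] ∩ [PF ⟂ AB ⇒ 4x-1y-51=0]]
2. F_y = 233/17  [[A, B, F are collinear ⇒ 1x+4y-71=0] ∩ [PF ⟂ AB ⇒ 4x-1y-51=0]]
   so F = (275/17, 233/17)

F = (275/17, 233/17)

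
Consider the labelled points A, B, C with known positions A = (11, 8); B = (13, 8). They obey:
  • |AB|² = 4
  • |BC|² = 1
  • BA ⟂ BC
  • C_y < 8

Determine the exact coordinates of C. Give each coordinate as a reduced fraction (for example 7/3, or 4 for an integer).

1. C_x = 13  [[BA ⟂ BC ⇒ -2x+26=0] ∩ [|C−(13, 8)|²=1]]
2. C_y = 7  [[BA ⟂ BC ⇒ -2x+26=0] ∩ [|C−(13, 8)|²=1]]
   so C = (13, 7)

C = (13, 7)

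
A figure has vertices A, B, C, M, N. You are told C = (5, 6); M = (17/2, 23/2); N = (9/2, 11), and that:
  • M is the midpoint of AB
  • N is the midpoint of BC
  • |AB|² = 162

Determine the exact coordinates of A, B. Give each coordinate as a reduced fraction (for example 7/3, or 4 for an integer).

A = (13, 7)
B = (4, 16)

1. B_x = 4  [B = 2·N−C = 2·(9/2, 11)−(5, 6)]
2. B_y = 16  [B = 2·N−C = 2·(9/2, 11)−(5, 6)]
   so B = (4, 16)
3. A_x = 13  [A = 2·M−B = 2·(17/2, 23/2)−(4, 16)]
4. A_y = 7  [A = 2·M−B = 2·(17/2, 23/2)−(4, 16)]
   so A = (13, 7)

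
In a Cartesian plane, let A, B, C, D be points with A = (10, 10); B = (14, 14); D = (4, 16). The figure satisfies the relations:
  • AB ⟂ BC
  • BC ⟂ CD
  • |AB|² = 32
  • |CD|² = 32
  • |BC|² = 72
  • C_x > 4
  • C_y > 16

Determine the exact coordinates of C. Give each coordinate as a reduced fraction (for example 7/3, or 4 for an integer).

1. C_x = 8  [[AB ⟂ BC ⇒ 4x+4y-112=0] ∩ [|C−(4, 16)|²=32]]
2. C_y = 20  [[AB ⟂ BC ⇒ 4x+4y-112=0] ∩ [|C−(4, 16)|²=32]]
   so C = (8, 20)

C = (8, 20)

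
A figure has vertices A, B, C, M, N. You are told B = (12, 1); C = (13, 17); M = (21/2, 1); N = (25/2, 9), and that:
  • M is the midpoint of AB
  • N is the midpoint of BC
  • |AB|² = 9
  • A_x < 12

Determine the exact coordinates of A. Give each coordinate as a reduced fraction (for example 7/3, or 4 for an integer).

1. A_x = 9  [A = 2·M−B = 2·(21/2, 1)−(12, 1)]
2. A_y = 1  [A = 2·M−B = 2·(21/2, 1)−(12, 1)]
   so A = (9, 1)

A = (9, 1)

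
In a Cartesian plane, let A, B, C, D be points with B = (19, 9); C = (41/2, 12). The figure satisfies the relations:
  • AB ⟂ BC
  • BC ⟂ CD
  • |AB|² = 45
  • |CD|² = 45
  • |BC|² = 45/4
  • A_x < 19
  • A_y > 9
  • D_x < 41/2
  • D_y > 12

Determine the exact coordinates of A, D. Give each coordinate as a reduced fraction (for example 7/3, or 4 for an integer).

A = (13, 12)
D = (29/2, 15)

1. A_x = 13  [[AB ⟂ BC ⇒ -3/2x-3y+111/2=0] ∩ [|A−(19, 9)|²=45]]
2. A_y = 12  [[AB ⟂ BC ⇒ -3/2x-3y+111/2=0] ∩ [|A−(19, 9)|²=45]]
   so A = (13, 12)
3. D_x = 29/2  [[BC ⟂ CD ⇒ 3/2x+3y-267/4=0] ∩ [|D−(41/2, 12)|²=45]]
4. D_y = 15  [[BC ⟂ CD ⇒ 3/2x+3y-267/4=0] ∩ [|D−(41/2, 12)|²=45]]
   so D = (29/2, 15)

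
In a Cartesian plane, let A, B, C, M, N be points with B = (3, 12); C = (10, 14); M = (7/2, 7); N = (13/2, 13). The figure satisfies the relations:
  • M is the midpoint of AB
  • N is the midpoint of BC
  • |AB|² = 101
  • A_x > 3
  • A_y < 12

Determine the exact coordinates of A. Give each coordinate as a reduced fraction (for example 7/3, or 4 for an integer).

A = (4, 2)

1. A_x = 4  [A = 2·M−B = 2·(7/2, 7)−(3, 12)]
2. A_y = 2  [A = 2·M−B = 2·(7/2, 7)−(3, 12)]
   so A = (4, 2)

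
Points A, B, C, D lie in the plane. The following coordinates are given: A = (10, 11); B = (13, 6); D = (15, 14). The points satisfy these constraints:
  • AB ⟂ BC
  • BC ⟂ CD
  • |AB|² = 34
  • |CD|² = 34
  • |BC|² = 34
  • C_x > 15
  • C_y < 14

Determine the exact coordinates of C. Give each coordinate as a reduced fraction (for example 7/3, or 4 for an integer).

1. C_x = 18  [[AB ⟂ BC ⇒ 3x-5y-9=0] ∩ [|C−(15, 14)|²=34]]
2. C_y = 9  [[AB ⟂ BC ⇒ 3x-5y-9=0] ∩ [|C−(15, 14)|²=34]]
   so C = (18, 9)

C = (18, 9)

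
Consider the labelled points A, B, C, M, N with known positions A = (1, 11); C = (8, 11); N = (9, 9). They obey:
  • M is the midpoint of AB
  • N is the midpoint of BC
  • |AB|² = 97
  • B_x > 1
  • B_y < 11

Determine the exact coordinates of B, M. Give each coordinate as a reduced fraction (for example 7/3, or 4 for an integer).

B = (10, 7)
M = (11/2, 9)

1. B_x = 10  [B = 2·N−C = 2·(9, 9)−(8, 11)]
2. B_y = 7  [B = 2·N−C = 2·(9, 9)−(8, 11)]
   so B = (10, 7)
3. M_x = 11/2  [2·M = A+B = (1, 11)+(10, 7)]
4. M_y = 9  [2·M = A+B = (1, 11)+(10, 7)]
   so M = (11/2, 9)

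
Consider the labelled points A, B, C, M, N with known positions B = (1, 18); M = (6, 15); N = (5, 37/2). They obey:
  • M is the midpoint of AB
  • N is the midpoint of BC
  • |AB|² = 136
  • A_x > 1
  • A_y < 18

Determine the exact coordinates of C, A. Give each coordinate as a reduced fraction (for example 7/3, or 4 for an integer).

1. A_x = 11  [A = 2·M−B = 2·(6, 15)−(1, 18)]
2. A_y = 12  [A = 2·M−B = 2·(6, 15)−(1, 18)]
   so A = (11, 12)
3. C_x = 9  [C = 2·N−B = 2·(5, 37/2)−(1, 18)]
4. C_y = 19  [C = 2·N−B = 2·(5, 37/2)−(1, 18)]
   so C = (9, 19)

C = (9, 19)
A = (11, 12)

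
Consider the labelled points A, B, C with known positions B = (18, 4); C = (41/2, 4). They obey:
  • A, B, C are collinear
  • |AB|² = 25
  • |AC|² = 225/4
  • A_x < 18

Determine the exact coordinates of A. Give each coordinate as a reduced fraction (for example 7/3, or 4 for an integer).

1. A_x = 13  [[A, B, C are collinear ⇒ 5/2y-10=0] ∩ [|A−(18, 4)|²=25]]
2. A_y = 4  [[A, B, C are collinear ⇒ 5/2y-10=0] ∩ [|A−(18, 4)|²=25]]
   so A = (13, 4)

A = (13, 4)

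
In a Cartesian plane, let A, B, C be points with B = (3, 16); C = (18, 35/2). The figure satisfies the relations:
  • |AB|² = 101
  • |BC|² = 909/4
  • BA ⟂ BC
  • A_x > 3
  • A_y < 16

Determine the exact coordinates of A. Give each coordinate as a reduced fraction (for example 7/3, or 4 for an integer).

A = (4, 6)

1. A_x = 4  [[BA ⟂ BC ⇒ 15x+3/2y-69=0] ∩ [|A−(3, 16)|²=101]]
2. A_y = 6  [[BA ⟂ BC ⇒ 15x+3/2y-69=0] ∩ [|A−(3, 16)|²=101]]
   so A = (4, 6)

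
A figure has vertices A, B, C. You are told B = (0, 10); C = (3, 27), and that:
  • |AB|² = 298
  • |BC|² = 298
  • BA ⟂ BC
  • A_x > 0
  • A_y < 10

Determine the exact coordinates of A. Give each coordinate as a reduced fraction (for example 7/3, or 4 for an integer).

A = (17, 7)

1. A_x = 17  [[BA ⟂ BC ⇒ 3x+17y-170=0] ∩ [|A−(0, 10)|²=298]]
2. A_y = 7  [[BA ⟂ BC ⇒ 3x+17y-170=0] ∩ [|A−(0, 10)|²=298]]
   so A = (17, 7)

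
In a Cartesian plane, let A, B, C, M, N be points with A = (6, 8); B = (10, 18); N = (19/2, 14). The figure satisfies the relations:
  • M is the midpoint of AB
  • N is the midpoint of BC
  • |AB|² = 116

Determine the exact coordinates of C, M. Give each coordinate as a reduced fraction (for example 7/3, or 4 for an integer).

C = (9, 10)
M = (8, 13)

1. M_x = 8  [2·M = A+B = (6, 8)+(10, 18)]
2. M_y = 13  [2·M = A+B = (6, 8)+(10, 18)]
   so M = (8, 13)
3. C_x = 9  [C = 2·N−B = 2·(19/2, 14)−(10, 18)]
4. C_y = 10  [C = 2·N−B = 2·(19/2, 14)−(10, 18)]
   so C = (9, 10)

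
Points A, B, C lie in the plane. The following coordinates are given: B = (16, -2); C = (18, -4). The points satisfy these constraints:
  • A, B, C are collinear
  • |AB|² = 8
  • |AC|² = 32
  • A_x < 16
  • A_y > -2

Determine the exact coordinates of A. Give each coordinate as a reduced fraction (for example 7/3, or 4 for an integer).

A = (14, 0)

1. A_x = 14  [[A, B, C are collinear ⇒ 2x+2y-28=0] ∩ [|A−(16, -2)|²=8]]
2. A_y = 0  [[A, B, C are collinear ⇒ 2x+2y-28=0] ∩ [|A−(16, -2)|²=8]]
   so A = (14, 0)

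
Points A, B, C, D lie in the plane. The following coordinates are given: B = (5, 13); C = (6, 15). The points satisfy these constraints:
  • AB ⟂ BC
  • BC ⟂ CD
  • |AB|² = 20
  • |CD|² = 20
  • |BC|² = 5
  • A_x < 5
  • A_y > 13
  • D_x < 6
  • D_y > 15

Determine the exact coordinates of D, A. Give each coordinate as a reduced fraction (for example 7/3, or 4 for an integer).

1. D_x = 2  [[BC ⟂ CD ⇒ 1x+2y-36=0] ∩ [|D−(6, 15)|²=20]]
2. D_y = 17  [[BC ⟂ CD ⇒ 1x+2y-36=0] ∩ [|D−(6, 15)|²=20]]
   so D = (2, 17)
3. A_x = 1  [[AB ⟂ BC ⇒ -1x-2y+31=0] ∩ [|A−(5, 13)|²=20]]
4. A_y = 15  [[AB ⟂ BC ⇒ -1x-2y+31=0] ∩ [|A−(5, 13)|²=20]]
   so A = (1, 15)

D = (2, 17)
A = (1, 15)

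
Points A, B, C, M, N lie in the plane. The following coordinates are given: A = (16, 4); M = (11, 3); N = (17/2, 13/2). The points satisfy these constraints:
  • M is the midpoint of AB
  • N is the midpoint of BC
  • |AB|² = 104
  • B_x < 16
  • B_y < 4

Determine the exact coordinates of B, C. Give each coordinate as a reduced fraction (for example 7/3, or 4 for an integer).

1. B_x = 6  [B = 2·M−A = 2·(11, 3)−(16, 4)]
2. B_y = 2  [B = 2·M−A = 2·(11, 3)−(16, 4)]
   so B = (6, 2)
3. C_x = 11  [C = 2·N−B = 2·(17/2, 13/2)−(6, 2)]
4. C_y = 11  [C = 2·N−B = 2·(17/2, 13/2)−(6, 2)]
   so C = (11, 11)

B = (6, 2)
C = (11, 11)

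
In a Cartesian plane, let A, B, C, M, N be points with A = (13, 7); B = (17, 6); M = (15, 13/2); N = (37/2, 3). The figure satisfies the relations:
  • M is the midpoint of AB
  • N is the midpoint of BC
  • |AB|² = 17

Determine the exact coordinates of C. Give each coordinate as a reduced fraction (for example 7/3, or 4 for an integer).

1. C_x = 20  [C = 2·N−B = 2·(37/2, 3)−(17, 6)]
2. C_y = 0  [C = 2·N−B = 2·(37/2, 3)−(17, 6)]
   so C = (20, 0)

C = (20, 0)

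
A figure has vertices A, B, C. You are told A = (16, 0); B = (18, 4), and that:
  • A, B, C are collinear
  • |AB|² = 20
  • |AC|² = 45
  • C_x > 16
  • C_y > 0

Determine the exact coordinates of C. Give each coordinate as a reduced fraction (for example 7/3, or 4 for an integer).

C = (19, 6)

1. C_x = 19  [[A, B, C are collinear ⇒ -4x+2y+64=0] ∩ [|C−(16, 0)|²=45]]
2. C_y = 6  [[A, B, C are collinear ⇒ -4x+2y+64=0] ∩ [|C−(16, 0)|²=45]]
   so C = (19, 6)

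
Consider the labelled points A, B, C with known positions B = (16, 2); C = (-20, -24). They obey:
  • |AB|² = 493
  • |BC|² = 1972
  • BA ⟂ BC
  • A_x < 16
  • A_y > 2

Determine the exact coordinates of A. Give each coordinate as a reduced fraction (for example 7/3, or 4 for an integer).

A = (3, 20)

1. A_x = 3  [[BA ⟂ BC ⇒ -36x-26y+628=0] ∩ [|A−(16, 2)|²=493]]
2. A_y = 20  [[BA ⟂ BC ⇒ -36x-26y+628=0] ∩ [|A−(16, 2)|²=493]]
   so A = (3, 20)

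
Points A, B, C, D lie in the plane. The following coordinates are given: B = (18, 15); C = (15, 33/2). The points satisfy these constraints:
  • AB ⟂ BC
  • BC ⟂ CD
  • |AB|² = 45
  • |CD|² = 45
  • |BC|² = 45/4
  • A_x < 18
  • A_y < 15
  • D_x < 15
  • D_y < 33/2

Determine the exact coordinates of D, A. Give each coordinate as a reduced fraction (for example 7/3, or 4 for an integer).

D = (12, 21/2)
A = (15, 9)

1. D_x = 12  [[BC ⟂ CD ⇒ -3x+3/2y+81/4=0] ∩ [|D−(15, 33/2)|²=45]]
2. D_y = 21/2  [[BC ⟂ CD ⇒ -3x+3/2y+81/4=0] ∩ [|D−(15, 33/2)|²=45]]
   so D = (12, 21/2)
3. A_x = 15  [[AB ⟂ BC ⇒ 3x-3/2y-63/2=0] ∩ [|A−(18, 15)|²=45]]
4. A_y = 9  [[AB ⟂ BC ⇒ 3x-3/2y-63/2=0] ∩ [|A−(18, 15)|²=45]]
   so A = (15, 9)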